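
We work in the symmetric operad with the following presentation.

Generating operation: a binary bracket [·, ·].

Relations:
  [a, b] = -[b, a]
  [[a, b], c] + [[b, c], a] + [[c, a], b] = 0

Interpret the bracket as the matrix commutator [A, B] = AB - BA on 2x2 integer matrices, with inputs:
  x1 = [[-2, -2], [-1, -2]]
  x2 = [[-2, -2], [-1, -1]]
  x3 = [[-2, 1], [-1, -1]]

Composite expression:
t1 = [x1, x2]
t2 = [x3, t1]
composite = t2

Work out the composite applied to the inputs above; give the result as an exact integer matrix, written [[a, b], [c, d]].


[[-1, 2], [1, 1]]

[x1, x2] = [[0, -2], [1, 0]]
[x3, [x1, x2]] = [[-1, 2], [1, 1]]


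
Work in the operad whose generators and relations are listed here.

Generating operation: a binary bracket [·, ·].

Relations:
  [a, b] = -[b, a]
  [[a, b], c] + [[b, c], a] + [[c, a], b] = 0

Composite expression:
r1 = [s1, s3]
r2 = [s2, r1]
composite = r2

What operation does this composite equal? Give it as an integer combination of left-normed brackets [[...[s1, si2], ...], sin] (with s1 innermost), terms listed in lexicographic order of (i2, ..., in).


-[[s1, s3], s2]

Expand each bracket as ab - ba; the s1-initial words give the coefficients.
Composite bracket: [s2, [s1, s3]]
Expanding via [a, b] = ab - ba: 4 signed words (2^2 = 4).
Keep just the words that open with s1:
  from s1s3s2, sign -1: term -[[s1, s3], s2]


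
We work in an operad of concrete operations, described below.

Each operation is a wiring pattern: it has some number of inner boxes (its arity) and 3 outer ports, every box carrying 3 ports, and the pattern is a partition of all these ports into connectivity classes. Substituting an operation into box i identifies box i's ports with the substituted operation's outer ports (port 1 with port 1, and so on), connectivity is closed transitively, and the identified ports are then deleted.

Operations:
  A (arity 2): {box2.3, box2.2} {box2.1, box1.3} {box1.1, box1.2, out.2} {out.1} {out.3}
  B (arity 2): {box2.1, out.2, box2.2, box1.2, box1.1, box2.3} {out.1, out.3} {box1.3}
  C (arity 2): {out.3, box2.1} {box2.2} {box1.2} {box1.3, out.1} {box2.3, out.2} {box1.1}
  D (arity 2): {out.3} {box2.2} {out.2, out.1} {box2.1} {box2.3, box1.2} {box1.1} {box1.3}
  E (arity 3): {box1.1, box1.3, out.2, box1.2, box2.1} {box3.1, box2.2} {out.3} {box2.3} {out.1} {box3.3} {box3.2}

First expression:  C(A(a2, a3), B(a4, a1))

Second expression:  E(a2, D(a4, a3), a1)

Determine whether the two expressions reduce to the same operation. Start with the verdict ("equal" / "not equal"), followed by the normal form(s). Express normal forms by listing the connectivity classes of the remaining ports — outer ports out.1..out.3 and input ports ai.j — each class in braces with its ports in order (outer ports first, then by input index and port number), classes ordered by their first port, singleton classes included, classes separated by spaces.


not equal; the first gives {out.1} {out.2, out.3} {a1.1, a1.2, a1.3, a4.1, a4.2} {a2.1, a2.2} {a2.3, a3.1} {a3.2, a3.3} {a4.3} and the second {out.1} {out.2, a1.1, a2.1, a2.2, a2.3} {out.3} {a1.2} {a1.3} {a3.1} {a3.2} {a3.3, a4.2} {a4.1} {a4.3}

Normal form of the first expression: {out.1} {out.2, out.3} {a1.1, a1.2, a1.3, a4.1, a4.2} {a2.1, a2.2} {a2.3, a3.1} {a3.2, a3.3} {a4.3}
Normal form of the second expression: {out.1} {out.2, a1.1, a2.1, a2.2, a2.3} {out.3} {a1.2} {a1.3} {a3.1} {a3.2} {a3.3, a4.2} {a4.1} {a4.3}
Distinct normal forms: not equal.


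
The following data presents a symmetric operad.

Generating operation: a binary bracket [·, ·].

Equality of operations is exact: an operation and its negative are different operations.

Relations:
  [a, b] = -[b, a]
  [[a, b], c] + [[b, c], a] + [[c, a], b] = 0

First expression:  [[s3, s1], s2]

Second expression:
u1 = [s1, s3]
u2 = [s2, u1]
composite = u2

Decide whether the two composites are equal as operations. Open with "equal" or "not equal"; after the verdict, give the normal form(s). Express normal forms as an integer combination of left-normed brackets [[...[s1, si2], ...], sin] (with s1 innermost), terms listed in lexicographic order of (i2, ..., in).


Reducing the first expression gives -[[s1, s3], s2]
Reducing the second expression gives -[[s1, s3], s2]
The normal forms match — equal.

equal; the common form is -[[s1, s3], s2]


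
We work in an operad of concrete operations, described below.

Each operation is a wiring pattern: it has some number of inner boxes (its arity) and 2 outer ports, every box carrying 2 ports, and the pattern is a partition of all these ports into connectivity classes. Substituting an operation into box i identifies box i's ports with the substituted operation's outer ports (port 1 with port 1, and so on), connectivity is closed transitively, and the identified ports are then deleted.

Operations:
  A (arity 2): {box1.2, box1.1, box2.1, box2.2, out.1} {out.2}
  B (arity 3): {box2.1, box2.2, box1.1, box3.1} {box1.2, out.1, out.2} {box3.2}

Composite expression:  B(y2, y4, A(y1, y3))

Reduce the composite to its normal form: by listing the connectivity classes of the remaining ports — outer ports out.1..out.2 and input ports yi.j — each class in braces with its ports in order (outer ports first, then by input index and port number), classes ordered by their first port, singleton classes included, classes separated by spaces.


{out.1, out.2, y2.2} {y1.1, y1.2, y2.1, y3.1, y3.2, y4.1, y4.2}


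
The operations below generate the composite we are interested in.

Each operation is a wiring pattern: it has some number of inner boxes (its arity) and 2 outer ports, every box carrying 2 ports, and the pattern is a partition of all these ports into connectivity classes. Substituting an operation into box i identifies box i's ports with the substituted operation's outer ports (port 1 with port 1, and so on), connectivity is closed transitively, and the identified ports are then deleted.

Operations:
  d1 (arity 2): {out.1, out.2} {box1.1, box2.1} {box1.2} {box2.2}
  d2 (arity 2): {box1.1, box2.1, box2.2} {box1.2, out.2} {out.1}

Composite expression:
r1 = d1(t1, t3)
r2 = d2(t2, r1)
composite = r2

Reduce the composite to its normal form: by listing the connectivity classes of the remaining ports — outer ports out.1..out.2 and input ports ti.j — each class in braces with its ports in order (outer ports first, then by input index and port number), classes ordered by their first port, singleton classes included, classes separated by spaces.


Two ports join when wires chain via d2-identified ports.
after d1, the pattern on (t1, t3) reads {out.1, out.2} {t1.1, t3.1} {t1.2} {t3.2} (out.j = its outer ports)
after d2, the pattern on (t2, t1, t3) reads {out.1} {out.2, t2.2} {t1.1, t3.1} {t1.2} {t2.1} {t3.2} (out.j = its outer ports)

{out.1} {out.2, t2.2} {t1.1, t3.1} {t1.2} {t2.1} {t3.2}


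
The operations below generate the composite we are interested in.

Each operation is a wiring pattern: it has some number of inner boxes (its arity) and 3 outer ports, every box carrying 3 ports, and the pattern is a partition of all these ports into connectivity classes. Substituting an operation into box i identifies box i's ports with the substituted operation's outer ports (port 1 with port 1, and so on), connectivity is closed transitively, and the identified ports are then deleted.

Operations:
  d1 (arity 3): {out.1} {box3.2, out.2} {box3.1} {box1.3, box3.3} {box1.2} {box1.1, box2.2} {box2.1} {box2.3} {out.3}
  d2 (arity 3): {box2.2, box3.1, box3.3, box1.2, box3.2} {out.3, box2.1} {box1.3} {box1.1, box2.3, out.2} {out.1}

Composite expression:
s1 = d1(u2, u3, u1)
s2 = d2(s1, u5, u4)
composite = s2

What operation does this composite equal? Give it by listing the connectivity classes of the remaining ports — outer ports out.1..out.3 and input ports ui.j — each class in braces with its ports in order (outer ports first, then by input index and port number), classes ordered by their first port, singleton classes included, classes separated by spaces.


{out.1} {out.2, u5.3} {out.3, u5.1} {u1.1} {u1.2, u4.1, u4.2, u4.3, u5.2} {u1.3, u2.3} {u2.1, u3.2} {u2.2} {u3.1} {u3.3}

Substituting into d2 glues patterns; closure does the rest.
composing d1 on (u2, u3, u1), with out.j its own outer ports: {out.1} {out.2, u1.2} {out.3} {u1.1} {u1.3, u2.3} {u2.1, u3.2} {u2.2} {u3.1} {u3.3}
composing d2 on (u2, u3, u1, u5, u4), with out.j its own outer ports: {out.1} {out.2, u5.3} {out.3, u5.1} {u1.1} {u1.2, u4.1, u4.2, u4.3, u5.2} {u1.3, u2.3} {u2.1, u3.2} {u2.2} {u3.1} {u3.3}


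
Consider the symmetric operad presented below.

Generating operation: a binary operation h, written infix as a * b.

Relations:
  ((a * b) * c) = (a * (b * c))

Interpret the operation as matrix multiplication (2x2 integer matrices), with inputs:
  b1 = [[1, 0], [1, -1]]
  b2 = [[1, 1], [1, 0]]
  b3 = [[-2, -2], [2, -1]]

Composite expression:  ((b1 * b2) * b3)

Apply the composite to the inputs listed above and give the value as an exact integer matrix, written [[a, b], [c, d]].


[[0, -3], [2, -1]]

(b1 * b2) = [[1, 1], [0, 1]]
((b1 * b2) * b3) = [[0, -3], [2, -1]]


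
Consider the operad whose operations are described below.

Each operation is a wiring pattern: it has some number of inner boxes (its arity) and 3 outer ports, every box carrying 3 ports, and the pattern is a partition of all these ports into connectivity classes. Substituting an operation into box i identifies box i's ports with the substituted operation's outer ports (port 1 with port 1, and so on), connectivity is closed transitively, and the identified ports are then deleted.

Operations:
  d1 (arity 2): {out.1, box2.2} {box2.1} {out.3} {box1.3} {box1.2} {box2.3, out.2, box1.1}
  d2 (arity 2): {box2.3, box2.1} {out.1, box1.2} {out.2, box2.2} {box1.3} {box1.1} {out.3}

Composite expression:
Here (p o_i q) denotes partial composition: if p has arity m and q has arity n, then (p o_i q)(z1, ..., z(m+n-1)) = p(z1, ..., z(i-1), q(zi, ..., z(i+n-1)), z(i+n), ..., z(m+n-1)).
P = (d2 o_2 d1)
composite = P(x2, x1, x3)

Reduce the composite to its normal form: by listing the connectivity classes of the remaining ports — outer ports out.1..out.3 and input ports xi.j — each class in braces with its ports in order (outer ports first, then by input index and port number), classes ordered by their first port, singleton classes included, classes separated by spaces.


{out.1, x2.2} {out.2, x1.1, x3.3} {out.3} {x1.2} {x1.3} {x2.1} {x2.3} {x3.1} {x3.2}

Connectivity passes through glued d2-boundaries; trace each wire chain.
stage d1: inputs (x1, x3), connectivity {out.1, x3.2} {out.2, x1.1, x3.3} {out.3} {x1.2} {x1.3} {x3.1}, out.j its boundary
stage d2: inputs (x2, x1, x3), connectivity {out.1, x2.2} {out.2, x1.1, x3.3} {out.3} {x1.2} {x1.3} {x2.1} {x2.3} {x3.1} {x3.2}, out.j its boundary


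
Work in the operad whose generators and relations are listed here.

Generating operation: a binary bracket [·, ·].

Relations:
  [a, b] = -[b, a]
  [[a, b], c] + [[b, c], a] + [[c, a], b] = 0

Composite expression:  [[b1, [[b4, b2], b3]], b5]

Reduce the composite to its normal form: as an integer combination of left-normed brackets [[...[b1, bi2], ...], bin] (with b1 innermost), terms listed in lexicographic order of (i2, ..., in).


-[[[[b1, b2], b4], b3], b5] + [[[[b1, b3], b2], b4], b5] - [[[[b1, b3], b4], b2], b5] + [[[[b1, b4], b2], b3], b5]

Antisymmetry and Jacobi reduce to b1-anchored left-normed brackets.
Composite bracket: [[b1, [[b4, b2], b3]], b5]
Applying ab - ba throughout gives 16 signed words (2^4 = 16).
Coefficients come from the b1-initial words:
  b1b2b4b3b5 appears with sign -1, giving the term -[[[[b1, b2], b4], b3], b5]
  b1b3b2b4b5 appears with sign +1, giving the term +[[[[b1, b3], b2], b4], b5]
  b1b3b4b2b5 appears with sign -1, giving the term -[[[[b1, b3], b4], b2], b5]
  b1b4b2b3b5 appears with sign +1, giving the term +[[[[b1, b4], b2], b3], b5]


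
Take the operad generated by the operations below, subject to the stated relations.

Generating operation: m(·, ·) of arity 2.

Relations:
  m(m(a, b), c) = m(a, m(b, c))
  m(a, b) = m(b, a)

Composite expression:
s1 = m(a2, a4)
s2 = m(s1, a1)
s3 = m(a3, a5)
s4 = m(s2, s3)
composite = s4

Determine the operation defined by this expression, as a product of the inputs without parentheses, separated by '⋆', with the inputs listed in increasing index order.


a1 ⋆ a2 ⋆ a3 ⋆ a4 ⋆ a5


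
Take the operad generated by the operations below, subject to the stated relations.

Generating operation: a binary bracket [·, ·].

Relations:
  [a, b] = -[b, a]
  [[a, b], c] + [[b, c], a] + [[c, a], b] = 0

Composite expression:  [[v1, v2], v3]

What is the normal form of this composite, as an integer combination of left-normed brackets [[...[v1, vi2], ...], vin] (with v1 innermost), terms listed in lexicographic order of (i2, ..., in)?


Expand each bracket as ab - ba; the v1-initial words give the coefficients.
Composite bracket: [[v1, v2], v3]
The bracket unfolds into 4 signed words via [a, b] = ab - ba (2^2 = 4).
Words beginning with v1 determine it all:
  word v1v2v3 has sign +1, contributing +[[v1, v2], v3]

[[v1, v2], v3]


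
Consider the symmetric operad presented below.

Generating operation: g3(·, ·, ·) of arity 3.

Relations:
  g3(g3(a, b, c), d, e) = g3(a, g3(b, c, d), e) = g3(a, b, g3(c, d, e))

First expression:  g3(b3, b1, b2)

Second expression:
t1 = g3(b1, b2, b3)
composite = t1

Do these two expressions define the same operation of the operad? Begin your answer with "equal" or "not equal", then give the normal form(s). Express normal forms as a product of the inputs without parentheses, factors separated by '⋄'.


not equal; first: b3 ⋄ b1 ⋄ b2; second: b1 ⋄ b2 ⋄ b3

The first expression reduces to b3 ⋄ b1 ⋄ b2
The second expression reduces to b1 ⋄ b2 ⋄ b3
The normal forms differ: not equal.


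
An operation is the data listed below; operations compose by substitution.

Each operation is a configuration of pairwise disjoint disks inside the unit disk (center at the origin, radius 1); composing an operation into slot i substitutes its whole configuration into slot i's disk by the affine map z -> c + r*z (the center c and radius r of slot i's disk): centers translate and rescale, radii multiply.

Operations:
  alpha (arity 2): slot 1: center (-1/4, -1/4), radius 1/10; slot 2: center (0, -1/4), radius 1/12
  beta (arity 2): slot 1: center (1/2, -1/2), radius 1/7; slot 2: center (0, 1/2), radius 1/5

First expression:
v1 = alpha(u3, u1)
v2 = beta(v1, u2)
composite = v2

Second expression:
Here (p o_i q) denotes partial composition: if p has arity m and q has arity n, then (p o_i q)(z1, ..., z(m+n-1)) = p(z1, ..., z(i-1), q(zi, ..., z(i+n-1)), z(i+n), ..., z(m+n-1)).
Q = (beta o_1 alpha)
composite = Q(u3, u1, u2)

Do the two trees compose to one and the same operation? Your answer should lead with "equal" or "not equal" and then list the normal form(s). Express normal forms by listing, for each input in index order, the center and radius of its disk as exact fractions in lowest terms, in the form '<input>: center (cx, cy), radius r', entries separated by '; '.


The first expression, normalized: u1: center (1/2, -15/28), radius 1/84; u2: center (0, 1/2), radius 1/5; u3: center (13/28, -15/28), radius 1/70
The second expression, normalized: u1: center (1/2, -15/28), radius 1/84; u2: center (0, 1/2), radius 1/5; u3: center (13/28, -15/28), radius 1/70
Same normal form: equal.

equal; both compose to u1: center (1/2, -15/28), radius 1/84; u2: center (0, 1/2), radius 1/5; u3: center (13/28, -15/28), radius 1/70


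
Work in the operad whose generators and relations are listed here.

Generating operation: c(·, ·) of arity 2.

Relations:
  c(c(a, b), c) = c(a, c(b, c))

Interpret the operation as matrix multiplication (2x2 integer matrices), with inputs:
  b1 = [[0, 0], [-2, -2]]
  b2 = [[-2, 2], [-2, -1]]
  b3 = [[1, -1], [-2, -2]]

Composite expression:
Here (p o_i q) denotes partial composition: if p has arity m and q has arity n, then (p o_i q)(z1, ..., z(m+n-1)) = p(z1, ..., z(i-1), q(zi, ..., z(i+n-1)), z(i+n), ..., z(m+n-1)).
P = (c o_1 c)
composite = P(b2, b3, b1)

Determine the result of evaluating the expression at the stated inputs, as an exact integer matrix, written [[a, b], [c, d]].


[[4, 4], [-8, -8]]

c(b2, b3) = [[-6, -2], [0, 4]]
c(c(b2, b3), b1) = [[4, 4], [-8, -8]]


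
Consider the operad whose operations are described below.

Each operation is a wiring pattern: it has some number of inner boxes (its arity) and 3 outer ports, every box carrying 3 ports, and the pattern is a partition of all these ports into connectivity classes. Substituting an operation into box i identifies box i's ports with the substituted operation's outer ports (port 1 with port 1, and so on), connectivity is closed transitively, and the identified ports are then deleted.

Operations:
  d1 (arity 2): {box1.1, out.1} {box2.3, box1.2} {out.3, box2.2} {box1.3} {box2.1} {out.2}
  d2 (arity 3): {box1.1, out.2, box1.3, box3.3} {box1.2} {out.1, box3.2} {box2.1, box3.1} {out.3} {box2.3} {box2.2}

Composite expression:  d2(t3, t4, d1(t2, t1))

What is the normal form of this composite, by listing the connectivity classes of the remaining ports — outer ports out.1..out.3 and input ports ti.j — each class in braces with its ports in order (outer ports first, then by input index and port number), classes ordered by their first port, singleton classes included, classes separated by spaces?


{out.1} {out.2, t1.2, t3.1, t3.3} {out.3} {t1.1} {t1.3, t2.2} {t2.1, t4.1} {t2.3} {t3.2} {t4.2} {t4.3}

Treat the ports identified at d2 as solder joints: merge, then drop.
after d1, the pattern on (t2, t1) reads {out.1, t2.1} {out.2} {out.3, t1.2} {t1.1} {t1.3, t2.2} {t2.3} (out.j = its outer ports)
after d2, the pattern on (t3, t4, t2, t1) reads {out.1} {out.2, t1.2, t3.1, t3.3} {out.3} {t1.1} {t1.3, t2.2} {t2.1, t4.1} {t2.3} {t3.2} {t4.2} {t4.3} (out.j = its outer ports)


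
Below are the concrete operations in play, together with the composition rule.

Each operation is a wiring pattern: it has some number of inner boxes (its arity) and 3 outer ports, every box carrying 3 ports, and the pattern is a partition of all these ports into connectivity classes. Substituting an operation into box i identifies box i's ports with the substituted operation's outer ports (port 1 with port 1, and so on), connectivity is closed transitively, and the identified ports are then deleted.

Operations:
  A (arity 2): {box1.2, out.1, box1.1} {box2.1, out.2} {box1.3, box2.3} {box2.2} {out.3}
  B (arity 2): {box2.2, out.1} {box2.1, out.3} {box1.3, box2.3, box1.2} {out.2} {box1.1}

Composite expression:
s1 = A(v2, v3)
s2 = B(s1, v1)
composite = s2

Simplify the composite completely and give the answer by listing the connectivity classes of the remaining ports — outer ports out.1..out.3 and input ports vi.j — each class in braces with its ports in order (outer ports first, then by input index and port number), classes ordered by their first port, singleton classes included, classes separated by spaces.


{out.1, v1.2} {out.2} {out.3, v1.1} {v1.3, v3.1} {v2.1, v2.2} {v2.3, v3.3} {v3.2}

Substituting into B glues patterns; closure does the rest.
after A, the pattern on (v2, v3) reads {out.1, v2.1, v2.2} {out.2, v3.1} {out.3} {v2.3, v3.3} {v3.2} (out.j = its outer ports)
after B, the pattern on (v2, v3, v1) reads {out.1, v1.2} {out.2} {out.3, v1.1} {v1.3, v3.1} {v2.1, v2.2} {v2.3, v3.3} {v3.2} (out.j = its outer ports)


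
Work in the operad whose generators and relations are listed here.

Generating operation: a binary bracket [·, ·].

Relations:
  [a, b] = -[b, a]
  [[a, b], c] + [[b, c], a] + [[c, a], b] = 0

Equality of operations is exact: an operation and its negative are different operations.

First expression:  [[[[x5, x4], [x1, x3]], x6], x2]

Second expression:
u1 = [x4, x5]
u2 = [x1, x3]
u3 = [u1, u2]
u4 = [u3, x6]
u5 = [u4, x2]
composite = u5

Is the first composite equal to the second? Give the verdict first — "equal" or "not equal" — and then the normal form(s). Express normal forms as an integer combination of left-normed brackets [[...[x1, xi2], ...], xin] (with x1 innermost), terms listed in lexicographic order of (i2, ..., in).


not equal — first [[[[[x1, x3], x4], x5], x6], x2] - [[[[[x1, x3], x5], x4], x6], x2], second -[[[[[x1, x3], x4], x5], x6], x2] + [[[[[x1, x3], x5], x4], x6], x2]

Reducing the first expression gives [[[[[x1, x3], x4], x5], x6], x2] - [[[[[x1, x3], x5], x4], x6], x2]
Reducing the second expression gives -[[[[[x1, x3], x4], x5], x6], x2] + [[[[[x1, x3], x5], x4], x6], x2]
They disagree, so not equal.


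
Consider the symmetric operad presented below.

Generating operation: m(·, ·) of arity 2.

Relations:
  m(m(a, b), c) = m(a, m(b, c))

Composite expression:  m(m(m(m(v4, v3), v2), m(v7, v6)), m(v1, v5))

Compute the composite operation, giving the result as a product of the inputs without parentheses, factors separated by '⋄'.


v4 ⋄ v3 ⋄ v2 ⋄ v7 ⋄ v6 ⋄ v1 ⋄ v5

Associativity of m dissolves the nesting; only the v-input order survives.
m(v4, v3) unparenthesizes to v4 ⋄ v3
m(m(v4, v3), v2) unparenthesizes to v4 ⋄ v3 ⋄ v2
m(v7, v6) unparenthesizes to v7 ⋄ v6
m(m(m(v4, v3), v2), m(v7, v6)) unparenthesizes to v4 ⋄ v3 ⋄ v2 ⋄ v7 ⋄ v6
m(v1, v5) unparenthesizes to v1 ⋄ v5
m(m(m(m(v4, v3), v2), m(v7, v6)), m(v1, v5)) unparenthesizes to v4 ⋄ v3 ⋄ v2 ⋄ v7 ⋄ v6 ⋄ v1 ⋄ v5


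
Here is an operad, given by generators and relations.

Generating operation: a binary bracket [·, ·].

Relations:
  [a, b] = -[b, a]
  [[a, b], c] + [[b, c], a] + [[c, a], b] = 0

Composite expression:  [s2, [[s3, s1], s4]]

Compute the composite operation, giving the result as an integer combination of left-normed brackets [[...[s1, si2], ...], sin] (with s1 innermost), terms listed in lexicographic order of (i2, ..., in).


[[[s1, s3], s4], s2]

In the tensor algebra, words opening s1 carry the s1-anchored form.
Composite bracket: [s2, [[s3, s1], s4]]
Each bracket splits as ab - ba, giving 8 signed words (2^3 = 8).
Coefficients come from the s1-initial words:
  from s1s3s4s2, sign +1: term +[[[s1, s3], s4], s2]


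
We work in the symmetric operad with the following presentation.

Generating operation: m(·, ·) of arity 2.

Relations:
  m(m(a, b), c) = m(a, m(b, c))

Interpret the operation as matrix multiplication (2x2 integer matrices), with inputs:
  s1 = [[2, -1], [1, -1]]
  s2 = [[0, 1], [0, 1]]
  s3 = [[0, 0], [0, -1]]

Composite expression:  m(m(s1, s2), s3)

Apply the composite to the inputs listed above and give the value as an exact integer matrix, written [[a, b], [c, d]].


[[0, -1], [0, 0]]

m(s1, s2) = [[0, 1], [0, 0]]
m(m(s1, s2), s3) = [[0, -1], [0, 0]]


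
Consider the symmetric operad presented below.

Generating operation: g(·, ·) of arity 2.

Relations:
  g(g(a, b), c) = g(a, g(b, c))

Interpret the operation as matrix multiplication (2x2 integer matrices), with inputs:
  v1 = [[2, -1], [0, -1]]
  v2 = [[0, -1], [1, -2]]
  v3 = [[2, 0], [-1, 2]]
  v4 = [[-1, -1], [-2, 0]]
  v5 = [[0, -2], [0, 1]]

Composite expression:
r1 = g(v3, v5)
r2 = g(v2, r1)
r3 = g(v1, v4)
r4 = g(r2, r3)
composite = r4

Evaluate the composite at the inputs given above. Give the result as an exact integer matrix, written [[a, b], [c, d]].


[[-8, 0], [-24, 0]]

g(v3, v5) = [[0, -4], [0, 4]]
g(v2, g(v3, v5)) = [[0, -4], [0, -12]]
g(v1, v4) = [[0, -2], [2, 0]]
g(g(v2, g(v3, v5)), g(v1, v4)) = [[-8, 0], [-24, 0]]


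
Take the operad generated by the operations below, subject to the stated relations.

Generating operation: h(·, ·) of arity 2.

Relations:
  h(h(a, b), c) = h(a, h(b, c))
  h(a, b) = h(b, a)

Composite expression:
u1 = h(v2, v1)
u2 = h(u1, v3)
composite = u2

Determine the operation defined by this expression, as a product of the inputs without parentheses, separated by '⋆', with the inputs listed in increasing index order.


v1 ⋆ v2 ⋆ v3

Both nesting and order wash out for h; what remains is which v's occur.
h(v2, v1) flattens to v2 ⋆ v1
h(h(v2, v1), v3) flattens to v2 ⋆ v1 ⋆ v3
rearranged into index order: v1 ⋆ v2 ⋆ v3


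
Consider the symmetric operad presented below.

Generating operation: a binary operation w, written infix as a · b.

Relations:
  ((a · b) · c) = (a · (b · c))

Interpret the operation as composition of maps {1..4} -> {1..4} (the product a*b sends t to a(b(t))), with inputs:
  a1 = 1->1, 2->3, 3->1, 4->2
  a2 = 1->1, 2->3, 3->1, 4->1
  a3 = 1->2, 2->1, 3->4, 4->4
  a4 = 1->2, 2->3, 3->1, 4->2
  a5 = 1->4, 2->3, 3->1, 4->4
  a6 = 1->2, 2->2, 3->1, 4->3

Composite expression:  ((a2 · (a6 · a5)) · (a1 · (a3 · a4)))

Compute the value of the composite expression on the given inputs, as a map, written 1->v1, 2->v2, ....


1->1, 2->1, 3->3, 4->1

(a6 · a5) = 1->3, 2->1, 3->2, 4->3
(a2 · (a6 · a5)) = 1->1, 2->1, 3->3, 4->1
(a3 · a4) = 1->1, 2->4, 3->2, 4->1
(a1 · (a3 · a4)) = 1->1, 2->2, 3->3, 4->1
((a2 · (a6 · a5)) · (a1 · (a3 · a4))) = 1->1, 2->1, 3->3, 4->1


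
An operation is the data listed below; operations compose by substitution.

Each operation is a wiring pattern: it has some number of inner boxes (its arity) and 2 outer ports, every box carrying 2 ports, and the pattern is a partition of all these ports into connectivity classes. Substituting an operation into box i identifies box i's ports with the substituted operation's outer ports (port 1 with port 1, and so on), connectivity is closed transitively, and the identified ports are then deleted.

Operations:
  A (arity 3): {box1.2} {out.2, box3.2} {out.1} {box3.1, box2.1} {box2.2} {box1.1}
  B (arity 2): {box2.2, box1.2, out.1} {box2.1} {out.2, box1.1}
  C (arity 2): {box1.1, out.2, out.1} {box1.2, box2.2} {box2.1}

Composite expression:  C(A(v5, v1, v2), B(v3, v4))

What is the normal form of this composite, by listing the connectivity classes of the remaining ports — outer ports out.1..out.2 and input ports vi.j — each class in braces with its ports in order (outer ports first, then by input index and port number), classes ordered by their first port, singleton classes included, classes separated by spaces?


{out.1, out.2} {v1.1, v2.1} {v1.2} {v2.2, v3.1} {v3.2, v4.2} {v4.1} {v5.1} {v5.2}

Connectivity passes through glued C-boundaries; trace each wire chain.
the subtree at A composes to {out.1} {out.2, v2.2} {v1.1, v2.1} {v1.2} {v5.1} {v5.2} on (v5, v1, v2); out.j = own outer ports
the subtree at B composes to {out.1, v3.2, v4.2} {out.2, v3.1} {v4.1} on (v3, v4); out.j = own outer ports
the subtree at C composes to {out.1, out.2} {v1.1, v2.1} {v1.2} {v2.2, v3.1} {v3.2, v4.2} {v4.1} {v5.1} {v5.2} on (v5, v1, v2, v3, v4); out.j = own outer ports


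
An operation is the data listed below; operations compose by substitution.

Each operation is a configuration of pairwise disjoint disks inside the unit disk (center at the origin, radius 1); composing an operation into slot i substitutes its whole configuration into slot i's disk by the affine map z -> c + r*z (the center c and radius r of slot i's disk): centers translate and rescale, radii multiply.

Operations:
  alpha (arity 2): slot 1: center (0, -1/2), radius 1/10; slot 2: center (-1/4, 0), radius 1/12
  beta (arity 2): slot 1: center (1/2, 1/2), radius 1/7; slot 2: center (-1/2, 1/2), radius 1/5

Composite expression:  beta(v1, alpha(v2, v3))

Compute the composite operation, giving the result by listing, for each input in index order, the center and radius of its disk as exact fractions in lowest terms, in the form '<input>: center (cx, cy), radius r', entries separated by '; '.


v1: center (1/2, 1/2), radius 1/7; v2: center (-1/2, 2/5), radius 1/50; v3: center (-11/20, 1/2), radius 1/60

Follow each v-input down from beta: c' goes to c + r*c', radius to r*r'.
v1 passes through 1 substitution, ending at center (1/2, 1/2), radius 1/7
v2 passes through 2 substitutions, ending at center (-1/2, 2/5), radius 1/50
v3 passes through 2 substitutions, ending at center (-11/20, 1/2), radius 1/60


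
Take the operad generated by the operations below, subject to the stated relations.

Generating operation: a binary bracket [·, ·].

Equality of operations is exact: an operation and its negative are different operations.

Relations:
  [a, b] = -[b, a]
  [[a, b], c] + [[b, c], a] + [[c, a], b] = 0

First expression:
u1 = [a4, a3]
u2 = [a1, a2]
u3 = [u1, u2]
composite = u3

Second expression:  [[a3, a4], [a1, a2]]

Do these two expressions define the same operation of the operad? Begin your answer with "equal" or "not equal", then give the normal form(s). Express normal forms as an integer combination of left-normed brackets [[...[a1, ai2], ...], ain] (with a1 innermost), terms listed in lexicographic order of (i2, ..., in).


not equal; first: [[[a1, a2], a3], a4] - [[[a1, a2], a4], a3]; second: -[[[a1, a2], a3], a4] + [[[a1, a2], a4], a3]

The first composite normalizes to [[[a1, a2], a3], a4] - [[[a1, a2], a4], a3]
The second composite normalizes to -[[[a1, a2], a3], a4] + [[[a1, a2], a4], a3]
The forms do not match — not equal.


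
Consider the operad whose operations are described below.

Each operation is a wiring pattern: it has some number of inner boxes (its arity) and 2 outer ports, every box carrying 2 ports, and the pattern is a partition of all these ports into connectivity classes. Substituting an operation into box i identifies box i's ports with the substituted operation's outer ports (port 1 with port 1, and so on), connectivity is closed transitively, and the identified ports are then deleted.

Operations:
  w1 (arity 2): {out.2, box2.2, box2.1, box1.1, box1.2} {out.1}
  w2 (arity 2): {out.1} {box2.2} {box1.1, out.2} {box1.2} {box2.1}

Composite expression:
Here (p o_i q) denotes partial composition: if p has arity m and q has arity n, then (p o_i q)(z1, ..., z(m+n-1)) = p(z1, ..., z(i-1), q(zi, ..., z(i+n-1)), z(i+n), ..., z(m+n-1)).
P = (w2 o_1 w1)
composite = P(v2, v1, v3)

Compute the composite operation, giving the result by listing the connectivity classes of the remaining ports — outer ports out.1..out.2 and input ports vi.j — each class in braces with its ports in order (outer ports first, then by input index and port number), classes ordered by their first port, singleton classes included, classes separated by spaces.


{out.1} {out.2} {v1.1, v1.2, v2.1, v2.2} {v3.1} {v3.2}


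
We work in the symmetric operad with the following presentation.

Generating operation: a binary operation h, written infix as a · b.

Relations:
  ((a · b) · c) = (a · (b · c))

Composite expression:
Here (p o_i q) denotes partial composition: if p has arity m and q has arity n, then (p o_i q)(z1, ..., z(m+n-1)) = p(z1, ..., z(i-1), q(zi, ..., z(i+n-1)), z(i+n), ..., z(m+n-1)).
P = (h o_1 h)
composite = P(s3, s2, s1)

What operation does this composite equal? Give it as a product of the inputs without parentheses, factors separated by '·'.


s3 · s2 · s1

Key point: h is associative — brackets drop, the s-order remains.
(s3 · s2) collapses to s3 · s2
((s3 · s2) · s1) collapses to s3 · s2 · s1


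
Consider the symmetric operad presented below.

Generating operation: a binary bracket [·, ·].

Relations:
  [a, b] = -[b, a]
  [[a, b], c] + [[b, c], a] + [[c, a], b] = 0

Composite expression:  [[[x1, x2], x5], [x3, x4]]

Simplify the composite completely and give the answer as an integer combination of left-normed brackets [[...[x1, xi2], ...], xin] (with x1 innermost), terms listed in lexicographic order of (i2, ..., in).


Left-normed coefficients sit on the x1-initial expansion words.
Composite bracket: [[[x1, x2], x5], [x3, x4]]
Expanding via [a, b] = ab - ba: 16 signed words (2^4 = 16).
Words beginning with x1 determine it all:
  x1x2x5x3x4 (sign +1) contributes +[[[[x1, x2], x5], x3], x4]
  x1x2x5x4x3 (sign -1) contributes -[[[[x1, x2], x5], x4], x3]

[[[[x1, x2], x5], x3], x4] - [[[[x1, x2], x5], x4], x3]


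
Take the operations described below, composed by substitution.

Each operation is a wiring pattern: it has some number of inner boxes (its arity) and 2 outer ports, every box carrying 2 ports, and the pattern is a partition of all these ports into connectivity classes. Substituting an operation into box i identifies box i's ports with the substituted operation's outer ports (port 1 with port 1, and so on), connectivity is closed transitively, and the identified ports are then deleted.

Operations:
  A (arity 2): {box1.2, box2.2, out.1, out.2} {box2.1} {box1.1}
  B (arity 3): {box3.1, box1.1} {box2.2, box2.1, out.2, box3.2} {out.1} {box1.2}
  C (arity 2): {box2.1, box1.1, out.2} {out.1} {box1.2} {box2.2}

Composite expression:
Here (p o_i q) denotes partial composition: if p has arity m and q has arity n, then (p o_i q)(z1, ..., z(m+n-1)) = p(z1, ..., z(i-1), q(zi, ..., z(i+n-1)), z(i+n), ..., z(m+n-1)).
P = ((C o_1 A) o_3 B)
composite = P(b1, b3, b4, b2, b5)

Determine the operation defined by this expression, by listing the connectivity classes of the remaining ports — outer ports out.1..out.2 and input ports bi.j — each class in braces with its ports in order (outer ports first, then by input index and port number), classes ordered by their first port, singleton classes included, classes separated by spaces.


{out.1} {out.2, b1.2, b3.2} {b1.1} {b2.1, b2.2, b5.2} {b3.1} {b4.1, b5.1} {b4.2}

After gluing at C, chains via deleted ports link the b-ports.
A over (b1, b3) gives {out.1, out.2, b1.2, b3.2} {b1.1} {b3.1}, out.j being that stage's outer ports
B over (b4, b2, b5) gives {out.1} {out.2, b2.1, b2.2, b5.2} {b4.1, b5.1} {b4.2}, out.j being that stage's outer ports
C over (b1, b3, b4, b2, b5) gives {out.1} {out.2, b1.2, b3.2} {b1.1} {b2.1, b2.2, b5.2} {b3.1} {b4.1, b5.1} {b4.2}, out.j being that stage's outer ports


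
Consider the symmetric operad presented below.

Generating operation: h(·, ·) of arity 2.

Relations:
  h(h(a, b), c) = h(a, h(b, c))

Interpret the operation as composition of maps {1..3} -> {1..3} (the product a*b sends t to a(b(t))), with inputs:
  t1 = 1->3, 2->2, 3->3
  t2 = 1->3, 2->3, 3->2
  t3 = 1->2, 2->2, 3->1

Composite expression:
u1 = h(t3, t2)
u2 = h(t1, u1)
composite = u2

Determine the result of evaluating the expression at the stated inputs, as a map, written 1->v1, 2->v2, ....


1->3, 2->3, 3->2


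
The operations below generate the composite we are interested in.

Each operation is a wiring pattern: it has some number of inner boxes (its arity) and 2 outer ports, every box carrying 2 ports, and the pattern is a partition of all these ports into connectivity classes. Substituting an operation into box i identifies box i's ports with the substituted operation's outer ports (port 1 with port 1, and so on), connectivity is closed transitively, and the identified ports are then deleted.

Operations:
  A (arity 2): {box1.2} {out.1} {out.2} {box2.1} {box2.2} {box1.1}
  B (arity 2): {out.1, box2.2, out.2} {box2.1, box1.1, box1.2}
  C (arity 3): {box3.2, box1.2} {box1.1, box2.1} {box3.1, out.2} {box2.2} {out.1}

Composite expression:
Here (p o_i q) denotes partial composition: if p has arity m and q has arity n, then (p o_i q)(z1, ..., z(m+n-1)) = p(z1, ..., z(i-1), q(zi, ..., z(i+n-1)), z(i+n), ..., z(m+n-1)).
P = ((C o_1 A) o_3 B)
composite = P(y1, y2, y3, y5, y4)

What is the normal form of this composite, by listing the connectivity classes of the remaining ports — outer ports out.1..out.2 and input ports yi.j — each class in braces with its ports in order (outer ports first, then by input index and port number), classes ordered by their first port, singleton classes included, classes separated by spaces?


{out.1} {out.2, y4.1} {y1.1} {y1.2} {y2.1} {y2.2} {y3.1, y3.2, y5.1} {y4.2} {y5.2}

Reachability decides: close wires over C-identified ports.
through A, on inputs (y1, y2): {out.1} {out.2} {y1.1} {y1.2} {y2.1} {y2.2} (out.j = stage outer ports)
through B, on inputs (y3, y5): {out.1, out.2, y5.2} {y3.1, y3.2, y5.1} (out.j = stage outer ports)
through C, on inputs (y1, y2, y3, y5, y4): {out.1} {out.2, y4.1} {y1.1} {y1.2} {y2.1} {y2.2} {y3.1, y3.2, y5.1} {y4.2} {y5.2} (out.j = stage outer ports)


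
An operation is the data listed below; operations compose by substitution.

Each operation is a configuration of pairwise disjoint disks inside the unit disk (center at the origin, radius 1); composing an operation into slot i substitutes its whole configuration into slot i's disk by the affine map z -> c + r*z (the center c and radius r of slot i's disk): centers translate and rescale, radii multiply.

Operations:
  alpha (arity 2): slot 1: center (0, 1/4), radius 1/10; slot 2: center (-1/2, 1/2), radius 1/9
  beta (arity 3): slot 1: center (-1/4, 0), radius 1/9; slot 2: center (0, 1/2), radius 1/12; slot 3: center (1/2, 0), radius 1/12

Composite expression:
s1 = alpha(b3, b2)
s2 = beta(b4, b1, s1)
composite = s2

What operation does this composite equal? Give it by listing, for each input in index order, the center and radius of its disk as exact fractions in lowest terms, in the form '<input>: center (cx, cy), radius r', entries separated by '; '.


b1: center (0, 1/2), radius 1/12; b2: center (11/24, 1/24), radius 1/108; b3: center (1/2, 1/48), radius 1/120; b4: center (-1/4, 0), radius 1/9

Affine substitution under beta: radii multiply and b-centers shift.
b4 passes through 1 substitution, ending at center (-1/4, 0), radius 1/9
b1 passes through 1 substitution, ending at center (0, 1/2), radius 1/12
b3 passes through 2 substitutions, ending at center (1/2, 1/48), radius 1/120
b2 passes through 2 substitutions, ending at center (11/24, 1/24), radius 1/108


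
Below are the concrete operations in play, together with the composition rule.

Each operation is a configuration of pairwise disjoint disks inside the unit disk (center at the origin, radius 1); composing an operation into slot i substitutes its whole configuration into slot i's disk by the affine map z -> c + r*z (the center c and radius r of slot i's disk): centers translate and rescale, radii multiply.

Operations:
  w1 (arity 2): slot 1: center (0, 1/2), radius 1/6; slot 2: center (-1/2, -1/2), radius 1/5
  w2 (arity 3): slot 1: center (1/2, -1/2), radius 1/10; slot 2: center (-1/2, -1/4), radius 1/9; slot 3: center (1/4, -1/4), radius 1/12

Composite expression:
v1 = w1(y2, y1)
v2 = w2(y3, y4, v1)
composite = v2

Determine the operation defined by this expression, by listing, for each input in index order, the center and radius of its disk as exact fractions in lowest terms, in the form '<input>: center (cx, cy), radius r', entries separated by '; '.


y1: center (5/24, -7/24), radius 1/60; y2: center (1/4, -5/24), radius 1/72; y3: center (1/2, -1/2), radius 1/10; y4: center (-1/2, -1/4), radius 1/9

Affine substitution under w2: radii multiply and y-centers shift.
input y3: composing its 1 substitution step yields center (1/2, -1/2), radius 1/10
input y4: composing its 1 substitution step yields center (-1/2, -1/4), radius 1/9
input y2: composing its 2 substitution steps yields center (1/4, -5/24), radius 1/72
input y1: composing its 2 substitution steps yields center (5/24, -7/24), radius 1/60


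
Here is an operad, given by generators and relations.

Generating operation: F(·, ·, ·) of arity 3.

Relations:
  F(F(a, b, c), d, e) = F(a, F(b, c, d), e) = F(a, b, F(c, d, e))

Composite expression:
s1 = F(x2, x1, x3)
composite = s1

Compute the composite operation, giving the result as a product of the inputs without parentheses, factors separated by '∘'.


x2 ∘ x1 ∘ x3

The F-tree's shape is irrelevant; the x-reading-order decides.
F(x2, x1, x3) unparenthesizes to x2 ∘ x1 ∘ x3


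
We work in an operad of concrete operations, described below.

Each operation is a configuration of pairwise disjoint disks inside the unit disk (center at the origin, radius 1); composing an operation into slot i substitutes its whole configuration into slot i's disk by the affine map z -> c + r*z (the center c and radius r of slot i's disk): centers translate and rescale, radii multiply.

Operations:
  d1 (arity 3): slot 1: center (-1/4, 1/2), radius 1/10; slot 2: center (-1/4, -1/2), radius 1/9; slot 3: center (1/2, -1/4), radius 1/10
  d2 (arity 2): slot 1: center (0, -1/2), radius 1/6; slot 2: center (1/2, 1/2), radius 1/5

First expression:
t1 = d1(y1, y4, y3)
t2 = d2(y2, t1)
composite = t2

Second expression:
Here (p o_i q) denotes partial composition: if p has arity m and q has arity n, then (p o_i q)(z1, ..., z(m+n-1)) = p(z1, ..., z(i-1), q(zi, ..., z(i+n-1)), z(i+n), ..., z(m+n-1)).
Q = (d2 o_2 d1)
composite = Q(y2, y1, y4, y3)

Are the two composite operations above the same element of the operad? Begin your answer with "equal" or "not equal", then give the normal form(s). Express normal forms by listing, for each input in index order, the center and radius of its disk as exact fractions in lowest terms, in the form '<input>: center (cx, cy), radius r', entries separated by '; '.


equal — both sides give y1: center (9/20, 3/5), radius 1/50; y2: center (0, -1/2), radius 1/6; y3: center (3/5, 9/20), radius 1/50; y4: center (9/20, 2/5), radius 1/45

In normal form, the first expression is y1: center (9/20, 3/5), radius 1/50; y2: center (0, -1/2), radius 1/6; y3: center (3/5, 9/20), radius 1/50; y4: center (9/20, 2/5), radius 1/45
In normal form, the second expression is y1: center (9/20, 3/5), radius 1/50; y2: center (0, -1/2), radius 1/6; y3: center (3/5, 9/20), radius 1/50; y4: center (9/20, 2/5), radius 1/45
One common form — equal.
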